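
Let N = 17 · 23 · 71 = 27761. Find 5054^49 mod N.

Mod 17: 5054 ≡ 5; by Fermat, exponent reduces to 49 mod 16 = 1; 5^1 ≡ 5 (mod 17).
Mod 23: 5054 ≡ 17; by Fermat, exponent reduces to 49 mod 22 = 5; 17^5 ≡ 21 (mod 23).
Mod 71: 5054 ≡ 13; 13^49 ≡ 46 (mod 71).
Combine by CRT: x ≡ 5 (mod 17), x ≡ 21 (mod 23), x ≡ 46 (mod 71) ⇒ x ≡ 21204 (mod 27761).

21204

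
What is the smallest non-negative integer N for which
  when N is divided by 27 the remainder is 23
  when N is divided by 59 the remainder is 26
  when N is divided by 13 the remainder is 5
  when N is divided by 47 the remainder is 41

211541

The moduli are pairwise coprime; M = 27·59·13·47 = 973323.
M/27 = 36049; 36049 ≡ 4 (mod 27); 4·7 ≡ 1, so inverse 7.
M/59 = 16497; 16497 ≡ 36 (mod 59); 36·41 ≡ 1, so inverse 41.
M/13 = 74871; 74871 ≡ 4 (mod 13); 4·10 ≡ 1, so inverse 10.
M/47 = 20709; 20709 ≡ 29 (mod 47); 29·13 ≡ 1, so inverse 13.
N ≡ 23·36049·7 + 26·16497·41 + 5·74871·10 + 41·20709·13 = 38171138.
38171138 mod 973323 = 211541.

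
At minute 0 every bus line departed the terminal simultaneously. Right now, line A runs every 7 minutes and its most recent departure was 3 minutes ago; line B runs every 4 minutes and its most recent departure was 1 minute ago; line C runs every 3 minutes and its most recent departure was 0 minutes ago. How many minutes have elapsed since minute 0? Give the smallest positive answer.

45

The moduli are pairwise coprime; N = 7·4·3 = 84.
N/7 = 12; 12 ≡ 5 (mod 7); 5·3 ≡ 1, so inverse 3.
N/4 = 21; 21 ≡ 1 (mod 4), inverse 1.
N/3 = 28; 28 ≡ 1 (mod 3), inverse 1.
t ≡ 3·12·3 + 1·21·1 + 0·28·1 = 129.
129 mod 84 = 45.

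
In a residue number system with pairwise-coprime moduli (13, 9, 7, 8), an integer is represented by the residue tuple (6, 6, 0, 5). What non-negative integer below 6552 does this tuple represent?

357

Combine the congruences pairwise.
From x ≡ 6 (mod 13) write x = 6 + 13t. Substituting into x ≡ 6 (mod 9) gives 13t ≡ 0 (mod 9), and since 4⁻¹ ≡ 7 (mod 9), t ≡ 0. Hence x ≡ 6 + 13·0 = 6 (mod 117).
From x ≡ 6 (mod 117) write x = 6 + 117t. Substituting into x ≡ 0 (mod 7) gives 117t ≡ 1 (mod 7), and since 5⁻¹ ≡ 3 (mod 7), t ≡ 3. Hence x ≡ 6 + 117·3 = 357 (mod 819).
From x ≡ 357 (mod 819) write x = 357 + 819t. Substituting into x ≡ 5 (mod 8) gives 819t ≡ 0 (mod 8), and since 3⁻¹ ≡ 3 (mod 8), t ≡ 0. Hence x ≡ 357 + 819·0 = 357 (mod 6552).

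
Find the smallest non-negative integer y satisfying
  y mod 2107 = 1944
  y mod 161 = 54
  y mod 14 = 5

8265

Combine the congruences pairwise.
gcd(2107, 161) = 7 and 7 | (54 − 1944), so the pair is consistent; merging gives y ≡ 8265 (mod 48461), where 48461 = lcm(2107, 161).
gcd(48461, 14) = 7 and 7 | (5 − 8265), so the pair is consistent; merging gives y ≡ 8265 (mod 96922), where 96922 = lcm(48461, 14).
The solution is unique modulo lcm(2107, 161, 14) = 96922.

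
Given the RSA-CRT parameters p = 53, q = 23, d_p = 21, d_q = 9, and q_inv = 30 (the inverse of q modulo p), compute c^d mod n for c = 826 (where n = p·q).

m₁ = c^(d_p) mod p: c ≡ 31 (mod 53), and 31^21 mod 53 = 3.
m₂ = c^(d_q) mod q: c ≡ 21 (mod 23), and 21^9 mod 23 = 17.
h = q_inv·(m₁ − m₂) mod p = 30·(3 − 17) mod 53 = 4.
m = m₂ + h·q = 17 + 4·23 = 109.

109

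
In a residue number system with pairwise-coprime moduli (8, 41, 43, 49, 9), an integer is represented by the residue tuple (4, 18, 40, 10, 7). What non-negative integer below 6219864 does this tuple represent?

4920100

The moduli are pairwise coprime; N = 8·41·43·49·9 = 6219864.
N/8 = 777483; 777483 ≡ 3 (mod 8); 3·3 ≡ 1, so inverse 3.
N/41 = 151704; 151704 ≡ 4 (mod 41); 4·31 ≡ 1, so inverse 31.
N/43 = 144648; 144648 ≡ 39 (mod 43); 39·32 ≡ 1, so inverse 32.
N/49 = 126936; 126936 ≡ 26 (mod 49); 26·17 ≡ 1, so inverse 17.
N/9 = 691096; 691096 ≡ 4 (mod 9); 4·7 ≡ 1, so inverse 7.
x ≡ 4·777483·3 + 18·151704·31 + 40·144648·32 + 10·126936·17 + 7·691096·7 = 334572892.
334572892 mod 6219864 = 4920100.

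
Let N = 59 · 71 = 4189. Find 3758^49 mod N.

Mod 59: 3758 ≡ 41; 41^49 ≡ 45 (mod 59).
Mod 71: 3758 ≡ 66; 66^49 ≡ 14 (mod 71).
Combine by CRT: x ≡ 45 (mod 59), x ≡ 14 (mod 71) ⇒ x ≡ 2641 (mod 4189).

2641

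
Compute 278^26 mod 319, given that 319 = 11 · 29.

Mod 11: 278 ≡ 3; by Fermat, exponent reduces to 26 mod 10 = 6; 3^6 ≡ 3 (mod 11).
Mod 29: 278 ≡ 17; 17^26 ≡ 28 (mod 29).
Combine by CRT: x ≡ 3 (mod 11), x ≡ 28 (mod 29) ⇒ x ≡ 289 (mod 319).

289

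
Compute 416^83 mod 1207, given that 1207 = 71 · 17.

104

Mod 71: 416 ≡ 61; by Fermat, exponent reduces to 83 mod 70 = 13; 61^13 ≡ 33 (mod 71).
Mod 17: 416 ≡ 8; by Fermat, exponent reduces to 83 mod 16 = 3; 8^3 ≡ 2 (mod 17).
Combine by CRT: x ≡ 33 (mod 71), x ≡ 2 (mod 17) ⇒ x ≡ 104 (mod 1207).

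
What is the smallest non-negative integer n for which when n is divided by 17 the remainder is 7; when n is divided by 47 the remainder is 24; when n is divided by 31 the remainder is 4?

The moduli are pairwise coprime; M = 17·47·31 = 24769.
M/17 = 1457; 1457 ≡ 12 (mod 17); 12·10 ≡ 1, so inverse 10.
M/47 = 527; 527 ≡ 10 (mod 47); 10·33 ≡ 1, so inverse 33.
M/31 = 799; 799 ≡ 24 (mod 31); 24·22 ≡ 1, so inverse 22.
n ≡ 7·1457·10 + 24·527·33 + 4·799·22 = 589686.
589686 mod 24769 = 19999.

19999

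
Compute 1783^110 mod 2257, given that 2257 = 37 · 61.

Mod 37: 1783 ≡ 7; by Fermat, exponent reduces to 110 mod 36 = 2; 7^2 ≡ 12 (mod 37).
Mod 61: 1783 ≡ 14; by Fermat, exponent reduces to 110 mod 60 = 50; 14^50 ≡ 13 (mod 61).
Combine by CRT: x ≡ 12 (mod 37), x ≡ 13 (mod 61) ⇒ x ≡ 1233 (mod 2257).

1233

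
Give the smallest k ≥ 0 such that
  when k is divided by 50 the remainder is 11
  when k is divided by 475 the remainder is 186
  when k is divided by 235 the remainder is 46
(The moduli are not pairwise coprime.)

9211

gcd(50, 475) = 25 and 25 | (186 − 11), so the pair is consistent; merging gives k ≡ 661 (mod 950), where 950 = lcm(50, 475).
gcd(950, 235) = 5 and 5 | (46 − 661), so the pair is consistent; merging gives k ≡ 9211 (mod 44650), where 44650 = lcm(950, 235).
The solution is unique modulo lcm(50, 475, 235) = 44650.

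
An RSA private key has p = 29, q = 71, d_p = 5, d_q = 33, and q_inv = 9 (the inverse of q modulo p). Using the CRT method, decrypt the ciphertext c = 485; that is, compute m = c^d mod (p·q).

1597

m₁ = c^(d_p) mod p: c ≡ 21 (mod 29), and 21^5 mod 29 = 2.
m₂ = c^(d_q) mod q: c ≡ 59 (mod 71), and 59^33 mod 71 = 35.
h = q_inv·(m₁ − m₂) mod p = 9·(2 − 35) mod 29 = 22.
m = m₂ + h·q = 35 + 22·71 = 1597.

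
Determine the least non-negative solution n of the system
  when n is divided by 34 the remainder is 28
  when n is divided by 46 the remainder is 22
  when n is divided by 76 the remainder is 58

5910

Combine the congruences pairwise.
gcd(34, 46) = 2 and 2 | (22 − 28), so the pair is consistent; merging gives n ≡ 436 (mod 782), where 782 = lcm(34, 46).
gcd(782, 76) = 2 and 2 | (58 − 436), so the pair is consistent; merging gives n ≡ 5910 (mod 29716), where 29716 = lcm(782, 76).
The solution is unique modulo lcm(34, 46, 76) = 29716.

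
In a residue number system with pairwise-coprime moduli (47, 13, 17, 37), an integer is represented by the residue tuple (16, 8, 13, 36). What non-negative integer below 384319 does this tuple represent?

149664

From x ≡ 16 (mod 47) write x = 16 + 47t. Substituting into x ≡ 8 (mod 13) gives 47t ≡ 5 (mod 13), and since 8⁻¹ ≡ 5 (mod 13), t ≡ 12. Hence x ≡ 16 + 47·12 = 580 (mod 611).
From x ≡ 580 (mod 611) write x = 580 + 611t. Substituting into x ≡ 13 (mod 17) gives 611t ≡ 11 (mod 17), and since 16⁻¹ ≡ 16 (mod 17), t ≡ 6. Hence x ≡ 580 + 611·6 = 4246 (mod 10387).
From x ≡ 4246 (mod 10387) write x = 4246 + 10387t. Substituting into x ≡ 36 (mod 37) gives 10387t ≡ 8 (mod 37), and since 27⁻¹ ≡ 11 (mod 37), t ≡ 14. Hence x ≡ 4246 + 10387·14 = 149664 (mod 384319).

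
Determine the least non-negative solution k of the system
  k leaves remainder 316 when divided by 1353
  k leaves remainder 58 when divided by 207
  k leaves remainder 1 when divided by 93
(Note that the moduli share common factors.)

1876927

Combine the congruences pairwise.
gcd(1353, 207) = 3 and 3 | (58 − 316), so the pair is consistent; merging gives k ≡ 9787 (mod 93357), where 93357 = lcm(1353, 207).
gcd(93357, 93) = 3 and 3 | (1 − 9787), so the pair is consistent; merging gives k ≡ 1876927 (mod 2894067), where 2894067 = lcm(93357, 93).
The solution is unique modulo lcm(1353, 207, 93) = 2894067.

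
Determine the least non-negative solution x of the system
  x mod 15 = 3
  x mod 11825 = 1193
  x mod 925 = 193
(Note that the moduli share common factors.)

Combine the congruences pairwise.
gcd(15, 11825) = 5 and 5 | (1193 − 3), so the pair is consistent; merging gives x ≡ 24843 (mod 35475), where 35475 = lcm(15, 11825).
gcd(35475, 925) = 25 and 25 | (193 − 24843), so the pair is consistent; merging gives x ≡ 60318 (mod 1312575), where 1312575 = lcm(35475, 925).
The solution is unique modulo lcm(15, 11825, 925) = 1312575.

60318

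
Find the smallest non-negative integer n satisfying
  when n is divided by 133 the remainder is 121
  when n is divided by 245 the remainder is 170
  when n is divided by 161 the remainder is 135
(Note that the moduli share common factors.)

59705

gcd(133, 245) = 7 and 7 | (170 − 121), so the pair is consistent; merging gives n ≡ 3845 (mod 4655), where 4655 = lcm(133, 245).
gcd(4655, 161) = 7 and 7 | (135 − 3845), so the pair is consistent; merging gives n ≡ 59705 (mod 107065), where 107065 = lcm(4655, 161).
The solution is unique modulo lcm(133, 245, 161) = 107065.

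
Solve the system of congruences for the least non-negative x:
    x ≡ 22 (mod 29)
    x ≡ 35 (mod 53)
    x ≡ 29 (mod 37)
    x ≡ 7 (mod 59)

652783

The moduli are pairwise coprime; N = 29·53·37·59 = 3355271.
N/29 = 115699; 115699 ≡ 18 (mod 29); 18·21 ≡ 1, so inverse 21.
N/53 = 63307; 63307 ≡ 25 (mod 53); 25·17 ≡ 1, so inverse 17.
N/37 = 90683; 90683 ≡ 33 (mod 37); 33·9 ≡ 1, so inverse 9.
N/59 = 56869; 56869 ≡ 52 (mod 59); 52·42 ≡ 1, so inverse 42.
x ≡ 22·115699·21 + 35·63307·17 + 29·90683·9 + 7·56869·42 = 131508352.
131508352 mod 3355271 = 652783.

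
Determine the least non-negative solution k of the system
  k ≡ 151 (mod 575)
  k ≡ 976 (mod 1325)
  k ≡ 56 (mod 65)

Combine the congruences pairwise.
gcd(575, 1325) = 25 and 25 | (976 − 151), so the pair is consistent; merging gives k ≡ 20851 (mod 30475), where 30475 = lcm(575, 1325).
gcd(30475, 65) = 5 and 5 | (56 − 20851), so the pair is consistent; merging gives k ≡ 203701 (mod 396175), where 396175 = lcm(30475, 65).
The solution is unique modulo lcm(575, 1325, 65) = 396175.

203701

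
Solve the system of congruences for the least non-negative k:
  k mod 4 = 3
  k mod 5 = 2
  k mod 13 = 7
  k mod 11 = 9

1307

Combine the congruences pairwise.
From k ≡ 3 (mod 4) write k = 3 + 4t. Substituting into k ≡ 2 (mod 5) gives 4t ≡ 4 (mod 5), and since 4⁻¹ ≡ 4 (mod 5), t ≡ 1. Hence k ≡ 3 + 4·1 = 7 (mod 20).
From k ≡ 7 (mod 20) write k = 7 + 20t. Substituting into k ≡ 7 (mod 13) gives 20t ≡ 0 (mod 13), and since 7⁻¹ ≡ 2 (mod 13), t ≡ 0. Hence k ≡ 7 + 20·0 = 7 (mod 260).
From k ≡ 7 (mod 260) write k = 7 + 260t. Substituting into k ≡ 9 (mod 11) gives 260t ≡ 2 (mod 11), and since 7⁻¹ ≡ 8 (mod 11), t ≡ 5. Hence k ≡ 7 + 260·5 = 1307 (mod 2860).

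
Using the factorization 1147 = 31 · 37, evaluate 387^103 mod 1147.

Mod 31: 387 ≡ 15; by Fermat, exponent reduces to 103 mod 30 = 13; 15^13 ≡ 27 (mod 31).
Mod 37: 387 ≡ 17; by Fermat, exponent reduces to 103 mod 36 = 31; 17^31 ≡ 2 (mod 37).
Combine by CRT: x ≡ 27 (mod 31), x ≡ 2 (mod 37) ⇒ x ≡ 1112 (mod 1147).

1112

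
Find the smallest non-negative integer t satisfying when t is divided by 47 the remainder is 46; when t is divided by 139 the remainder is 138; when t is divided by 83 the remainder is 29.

The moduli are pairwise coprime; N = 47·139·83 = 542239.
N/47 = 11537; 11537 ≡ 22 (mod 47); 22·15 ≡ 1, so inverse 15.
N/139 = 3901; 3901 ≡ 9 (mod 139); 9·31 ≡ 1, so inverse 31.
N/83 = 6533; 6533 ≡ 59 (mod 83); 59·38 ≡ 1, so inverse 38.
t ≡ 46·11537·15 + 138·3901·31 + 29·6533·38 = 31848374.
31848374 mod 542239 = 398512.

398512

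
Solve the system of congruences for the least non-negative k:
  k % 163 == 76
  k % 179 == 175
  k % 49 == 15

788670

From k ≡ 76 (mod 163) write k = 76 + 163t. Substituting into k ≡ 175 (mod 179) gives 163t ≡ 99 (mod 179), and since 163⁻¹ ≡ 123 (mod 179), t ≡ 5. Hence k ≡ 76 + 163·5 = 891 (mod 29177).
From k ≡ 891 (mod 29177) write k = 891 + 29177t. Substituting into k ≡ 15 (mod 49) gives 29177t ≡ 6 (mod 49), and since 22⁻¹ ≡ 29 (mod 49), t ≡ 27. Hence k ≡ 891 + 29177·27 = 788670 (mod 1429673).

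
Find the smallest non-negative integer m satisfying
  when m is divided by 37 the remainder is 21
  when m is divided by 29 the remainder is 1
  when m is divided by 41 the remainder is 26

The moduli are pairwise coprime; N = 37·29·41 = 43993.
N/37 = 1189; 1189 ≡ 5 (mod 37); 5·15 ≡ 1, so inverse 15.
N/29 = 1517; 1517 ≡ 9 (mod 29); 9·13 ≡ 1, so inverse 13.
N/41 = 1073; 1073 ≡ 7 (mod 41); 7·6 ≡ 1, so inverse 6.
m ≡ 21·1189·15 + 1·1517·13 + 26·1073·6 = 561644.
561644 mod 43993 = 33728.

33728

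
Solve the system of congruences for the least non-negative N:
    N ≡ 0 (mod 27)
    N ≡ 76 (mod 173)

From N ≡ 0 (mod 27) write N = 0 + 27t. Substituting into N ≡ 76 (mod 173) gives 27t ≡ 76 (mod 173), and since 27⁻¹ ≡ 141 (mod 173), t ≡ 163. Hence N ≡ 0 + 27·163 = 4401 (mod 4671).

4401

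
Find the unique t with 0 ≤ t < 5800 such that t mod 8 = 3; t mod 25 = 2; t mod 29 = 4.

5427

The moduli are pairwise coprime; N = 8·25·29 = 5800.
N/8 = 725; 725 ≡ 5 (mod 8); 5·5 ≡ 1, so inverse 5.
N/25 = 232; 232 ≡ 7 (mod 25); 7·18 ≡ 1, so inverse 18.
N/29 = 200; 200 ≡ 26 (mod 29); 26·19 ≡ 1, so inverse 19.
t ≡ 3·725·5 + 2·232·18 + 4·200·19 = 34427.
34427 mod 5800 = 5427.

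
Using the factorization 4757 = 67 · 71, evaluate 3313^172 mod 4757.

Mod 67: 3313 ≡ 30; by Fermat, exponent reduces to 172 mod 66 = 40; 30^40 ≡ 37 (mod 67).
Mod 71: 3313 ≡ 47; by Fermat, exponent reduces to 172 mod 70 = 32; 47^32 ≡ 27 (mod 71).
Combine by CRT: x ≡ 37 (mod 67), x ≡ 27 (mod 71) ⇒ x ≡ 2583 (mod 4757).

2583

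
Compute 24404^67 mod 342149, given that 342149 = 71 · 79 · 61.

12175

Mod 71: 24404 ≡ 51; 51^67 ≡ 34 (mod 71).
Mod 79: 24404 ≡ 72; 72^67 ≡ 9 (mod 79).
Mod 61: 24404 ≡ 4; by Fermat, exponent reduces to 67 mod 60 = 7; 4^7 ≡ 36 (mod 61).
Combine by CRT: x ≡ 34 (mod 71), x ≡ 9 (mod 79), x ≡ 36 (mod 61) ⇒ x ≡ 12175 (mod 342149).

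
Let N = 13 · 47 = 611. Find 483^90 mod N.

324

Mod 13: 483 ≡ 2; by Fermat, exponent reduces to 90 mod 12 = 6; 2^6 ≡ 12 (mod 13).
Mod 47: 483 ≡ 13; by Fermat, exponent reduces to 90 mod 46 = 44; 13^44 ≡ 42 (mod 47).
Combine by CRT: x ≡ 12 (mod 13), x ≡ 42 (mod 47) ⇒ x ≡ 324 (mod 611).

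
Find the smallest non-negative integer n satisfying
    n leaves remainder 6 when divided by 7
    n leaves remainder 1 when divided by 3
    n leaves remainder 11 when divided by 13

From n ≡ 6 (mod 7) write n = 6 + 7t. Substituting into n ≡ 1 (mod 3) gives 7t ≡ 1 (mod 3), and since 1⁻¹ ≡ 1 (mod 3), t ≡ 1. Hence n ≡ 6 + 7·1 = 13 (mod 21).
From n ≡ 13 (mod 21) write n = 13 + 21t. Substituting into n ≡ 11 (mod 13) gives 21t ≡ 11 (mod 13), and since 8⁻¹ ≡ 5 (mod 13), t ≡ 3. Hence n ≡ 13 + 21·3 = 76 (mod 273).

76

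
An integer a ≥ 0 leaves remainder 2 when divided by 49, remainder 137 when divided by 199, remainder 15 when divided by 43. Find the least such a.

From a ≡ 2 (mod 49) write a = 2 + 49t. Substituting into a ≡ 137 (mod 199) gives 49t ≡ 135 (mod 199), and since 49⁻¹ ≡ 65 (mod 199), t ≡ 19. Hence a ≡ 2 + 49·19 = 933 (mod 9751).
From a ≡ 933 (mod 9751) write a = 933 + 9751t. Substituting into a ≡ 15 (mod 43) gives 9751t ≡ 28 (mod 43), and since 33⁻¹ ≡ 30 (mod 43), t ≡ 23. Hence a ≡ 933 + 9751·23 = 225206 (mod 419293).

225206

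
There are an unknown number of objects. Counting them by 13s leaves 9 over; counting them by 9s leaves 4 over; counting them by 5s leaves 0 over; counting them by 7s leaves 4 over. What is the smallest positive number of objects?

1075

The moduli are pairwise coprime; M = 13·9·5·7 = 4095.
M/13 = 315; 315 ≡ 3 (mod 13); 3·9 ≡ 1, so inverse 9.
M/9 = 455; 455 ≡ 5 (mod 9); 5·2 ≡ 1, so inverse 2.
M/5 = 819; 819 ≡ 4 (mod 5); 4·4 ≡ 1, so inverse 4.
M/7 = 585; 585 ≡ 4 (mod 7); 4·2 ≡ 1, so inverse 2.
N ≡ 9·315·9 + 4·455·2 + 0·819·4 + 4·585·2 = 33835.
33835 mod 4095 = 1075.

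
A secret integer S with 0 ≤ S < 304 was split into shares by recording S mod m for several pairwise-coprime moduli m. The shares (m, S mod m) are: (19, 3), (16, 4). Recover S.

212

From S ≡ 3 (mod 19) write S = 3 + 19t. Substituting into S ≡ 4 (mod 16) gives 19t ≡ 1 (mod 16), and since 3⁻¹ ≡ 11 (mod 16), t ≡ 11. Hence S ≡ 3 + 19·11 = 212 (mod 304).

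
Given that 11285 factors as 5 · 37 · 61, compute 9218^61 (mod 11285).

3423

Mod 5: 9218 ≡ 3; by Fermat, exponent reduces to 61 mod 4 = 1; 3^1 ≡ 3 (mod 5).
Mod 37: 9218 ≡ 5; by Fermat, exponent reduces to 61 mod 36 = 25; 5^25 ≡ 19 (mod 37).
Mod 61: 9218 ≡ 7; by Fermat, exponent reduces to 61 mod 60 = 1; 7^1 ≡ 7 (mod 61).
Combine by CRT: x ≡ 3 (mod 5), x ≡ 19 (mod 37), x ≡ 7 (mod 61) ⇒ x ≡ 3423 (mod 11285).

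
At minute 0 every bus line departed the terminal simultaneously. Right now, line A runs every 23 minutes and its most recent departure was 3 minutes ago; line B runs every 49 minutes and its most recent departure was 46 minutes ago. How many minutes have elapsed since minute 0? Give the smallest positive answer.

From t ≡ 3 (mod 23) write t = 3 + 23s. Substituting into t ≡ 46 (mod 49) gives 23s ≡ 43 (mod 49), and since 23⁻¹ ≡ 32 (mod 49), s ≡ 4. Hence t ≡ 3 + 23·4 = 95 (mod 1127).

95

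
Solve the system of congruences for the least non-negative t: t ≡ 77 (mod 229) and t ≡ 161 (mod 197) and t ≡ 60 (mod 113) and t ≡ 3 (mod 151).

399470654

The moduli are pairwise coprime; N = 229·197·113·151 = 769763119.
N/229 = 3361411; 3361411 ≡ 149 (mod 229); 149·83 ≡ 1, so inverse 83.
N/197 = 3907427; 3907427 ≡ 129 (mod 197); 129·84 ≡ 1, so inverse 84.
N/113 = 6812063; 6812063 ≡ 84 (mod 113); 84·74 ≡ 1, so inverse 74.
N/151 = 5097769; 5097769 ≡ 9 (mod 151); 9·84 ≡ 1, so inverse 84.
t ≡ 77·3361411·83 + 161·3907427·84 + 60·6812063·74 + 3·5097769·84 = 105857017957.
105857017957 mod 769763119 = 399470654.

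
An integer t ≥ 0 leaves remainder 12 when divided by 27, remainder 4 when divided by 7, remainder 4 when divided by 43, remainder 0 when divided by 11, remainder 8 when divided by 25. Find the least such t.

1837308

From t ≡ 12 (mod 27) write t = 12 + 27s. Substituting into t ≡ 4 (mod 7) gives 27s ≡ 6 (mod 7), and since 6⁻¹ ≡ 6 (mod 7), s ≡ 1. Hence t ≡ 12 + 27·1 = 39 (mod 189).
From t ≡ 39 (mod 189) write t = 39 + 189s. Substituting into t ≡ 4 (mod 43) gives 189s ≡ 8 (mod 43), and since 17⁻¹ ≡ 38 (mod 43), s ≡ 3. Hence t ≡ 39 + 189·3 = 606 (mod 8127).
From t ≡ 606 (mod 8127) write t = 606 + 8127s. Substituting into t ≡ 0 (mod 11) gives 8127s ≡ 10 (mod 11), and since 9⁻¹ ≡ 5 (mod 11), s ≡ 6. Hence t ≡ 606 + 8127·6 = 49368 (mod 89397).
From t ≡ 49368 (mod 89397) write t = 49368 + 89397s. Substituting into t ≡ 8 (mod 25) gives 89397s ≡ 15 (mod 25), and since 22⁻¹ ≡ 8 (mod 25), s ≡ 20. Hence t ≡ 49368 + 89397·20 = 1837308 (mod 2234925).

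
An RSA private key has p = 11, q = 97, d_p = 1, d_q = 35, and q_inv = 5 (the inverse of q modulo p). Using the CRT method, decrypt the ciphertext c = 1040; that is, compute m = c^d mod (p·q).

105

m₁ = c^(d_p) mod p: c ≡ 6 (mod 11), and 6^1 mod 11 = 6.
m₂ = c^(d_q) mod q: c ≡ 70 (mod 97), and 70^35 mod 97 = 8.
h = q_inv·(m₁ − m₂) mod p = 5·(6 − 8) mod 11 = 1.
m = m₂ + h·q = 8 + 1·97 = 105.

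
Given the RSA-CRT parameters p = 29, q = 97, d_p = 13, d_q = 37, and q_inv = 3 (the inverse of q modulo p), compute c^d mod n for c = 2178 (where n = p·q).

2136

m₁ = c^(d_p) mod p: c ≡ 3 (mod 29), and 3^13 mod 29 = 19.
m₂ = c^(d_q) mod q: c ≡ 44 (mod 97), and 44^37 mod 97 = 2.
h = q_inv·(m₁ − m₂) mod p = 3·(19 − 2) mod 29 = 22.
m = m₂ + h·q = 2 + 22·97 = 2136.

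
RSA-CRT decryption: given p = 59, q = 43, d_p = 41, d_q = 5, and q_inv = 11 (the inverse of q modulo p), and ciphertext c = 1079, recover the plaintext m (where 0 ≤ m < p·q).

164

m₁ = c^(d_p) mod p: c ≡ 17 (mod 59), and 17^41 mod 59 = 46.
m₂ = c^(d_q) mod q: c ≡ 4 (mod 43), and 4^5 mod 43 = 35.
h = q_inv·(m₁ − m₂) mod p = 11·(46 − 35) mod 59 = 3.
m = m₂ + h·q = 35 + 3·43 = 164.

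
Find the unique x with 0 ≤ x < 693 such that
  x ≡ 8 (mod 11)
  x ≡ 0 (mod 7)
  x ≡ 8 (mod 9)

The moduli are pairwise coprime; N = 11·7·9 = 693.
N/11 = 63; 63 ≡ 8 (mod 11); 8·7 ≡ 1, so inverse 7.
N/7 = 99; 99 ≡ 1 (mod 7), inverse 1.
N/9 = 77; 77 ≡ 5 (mod 9); 5·2 ≡ 1, so inverse 2.
x ≡ 8·63·7 + 0·99·1 + 8·77·2 = 4760.
4760 mod 693 = 602.

602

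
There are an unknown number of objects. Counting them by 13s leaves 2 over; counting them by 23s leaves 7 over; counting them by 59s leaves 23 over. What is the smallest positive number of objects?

The moduli are pairwise coprime; M = 13·23·59 = 17641.
M/13 = 1357; 1357 ≡ 5 (mod 13); 5·8 ≡ 1, so inverse 8.
M/23 = 767; 767 ≡ 8 (mod 23); 8·3 ≡ 1, so inverse 3.
M/59 = 299; 299 ≡ 4 (mod 59); 4·15 ≡ 1, so inverse 15.
N ≡ 2·1357·8 + 7·767·3 + 23·299·15 = 140974.
140974 mod 17641 = 17487.

17487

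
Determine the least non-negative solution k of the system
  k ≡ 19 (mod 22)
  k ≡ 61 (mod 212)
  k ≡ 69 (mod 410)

62389

gcd(22, 212) = 2 and 2 | (61 − 19), so the pair is consistent; merging gives k ≡ 1757 (mod 2332), where 2332 = lcm(22, 212).
gcd(2332, 410) = 2 and 2 | (69 − 1757), so the pair is consistent; merging gives k ≡ 62389 (mod 478060), where 478060 = lcm(2332, 410).
The solution is unique modulo lcm(22, 212, 410) = 478060.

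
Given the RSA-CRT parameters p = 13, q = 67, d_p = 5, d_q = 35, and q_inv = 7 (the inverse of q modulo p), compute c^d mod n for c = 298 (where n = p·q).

m₁ = c^(d_p) mod p: c ≡ 12 (mod 13), and 12^5 mod 13 = 12.
m₂ = c^(d_q) mod q: c ≡ 30 (mod 67), and 30^35 mod 67 = 38.
h = q_inv·(m₁ − m₂) mod p = 7·(12 − 38) mod 13 = 0.
m = m₂ + h·q = 38 + 0·67 = 38.

38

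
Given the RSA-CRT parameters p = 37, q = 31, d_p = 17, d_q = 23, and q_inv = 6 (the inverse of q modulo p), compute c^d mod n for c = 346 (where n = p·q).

831

m₁ = c^(d_p) mod p: c ≡ 13 (mod 37), and 13^17 mod 37 = 17.
m₂ = c^(d_q) mod q: c ≡ 5 (mod 31), and 5^23 mod 31 = 25.
h = q_inv·(m₁ − m₂) mod p = 6·(17 − 25) mod 37 = 26.
m = m₂ + h·q = 25 + 26·31 = 831.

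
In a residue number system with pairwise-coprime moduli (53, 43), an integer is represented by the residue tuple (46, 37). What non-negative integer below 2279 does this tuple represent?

682

From x ≡ 46 (mod 53) write x = 46 + 53t. Substituting into x ≡ 37 (mod 43) gives 53t ≡ 34 (mod 43), and since 10⁻¹ ≡ 13 (mod 43), t ≡ 12. Hence x ≡ 46 + 53·12 = 682 (mod 2279).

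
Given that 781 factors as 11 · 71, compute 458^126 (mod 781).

Mod 11: 458 ≡ 7; by Fermat, exponent reduces to 126 mod 10 = 6; 7^6 ≡ 4 (mod 11).
Mod 71: 458 ≡ 32; by Fermat, exponent reduces to 126 mod 70 = 56; 32^56 ≡ 1 (mod 71).
Combine by CRT: x ≡ 4 (mod 11), x ≡ 1 (mod 71) ⇒ x ≡ 356 (mod 781).

356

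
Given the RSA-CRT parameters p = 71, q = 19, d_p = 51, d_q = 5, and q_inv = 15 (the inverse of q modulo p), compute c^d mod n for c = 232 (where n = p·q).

m₁ = c^(d_p) mod p: c ≡ 19 (mod 71), and 19^51 mod 71 = 40.
m₂ = c^(d_q) mod q: c ≡ 4 (mod 19), and 4^5 mod 19 = 17.
h = q_inv·(m₁ − m₂) mod p = 15·(40 − 17) mod 71 = 61.
m = m₂ + h·q = 17 + 61·19 = 1176.

1176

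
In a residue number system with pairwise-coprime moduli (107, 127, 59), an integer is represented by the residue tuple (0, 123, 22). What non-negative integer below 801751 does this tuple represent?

549017

From x ≡ 0 (mod 107) write x = 0 + 107t. Substituting into x ≡ 123 (mod 127) gives 107t ≡ 123 (mod 127), and since 107⁻¹ ≡ 19 (mod 127), t ≡ 51. Hence x ≡ 0 + 107·51 = 5457 (mod 13589).
From x ≡ 5457 (mod 13589) write x = 5457 + 13589t. Substituting into x ≡ 22 (mod 59) gives 13589t ≡ 52 (mod 59), and since 19⁻¹ ≡ 28 (mod 59), t ≡ 40. Hence x ≡ 5457 + 13589·40 = 549017 (mod 801751).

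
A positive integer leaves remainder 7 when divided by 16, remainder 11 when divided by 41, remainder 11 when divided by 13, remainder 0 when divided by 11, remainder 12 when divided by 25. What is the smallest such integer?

Combine the congruences pairwise.
From t ≡ 7 (mod 16) write t = 7 + 16s. Substituting into t ≡ 11 (mod 41) gives 16s ≡ 4 (mod 41), and since 16⁻¹ ≡ 18 (mod 41), s ≡ 31. Hence t ≡ 7 + 16·31 = 503 (mod 656).
From t ≡ 503 (mod 656) write t = 503 + 656s. Substituting into t ≡ 11 (mod 13) gives 656s ≡ 2 (mod 13), and since 6⁻¹ ≡ 11 (mod 13), s ≡ 9. Hence t ≡ 503 + 656·9 = 6407 (mod 8528).
From t ≡ 6407 (mod 8528) write t = 6407 + 8528s. Substituting into t ≡ 0 (mod 11) gives 8528s ≡ 6 (mod 11), and since 3⁻¹ ≡ 4 (mod 11), s ≡ 2. Hence t ≡ 6407 + 8528·2 = 23463 (mod 93808).
From t ≡ 23463 (mod 93808) write t = 23463 + 93808s. Substituting into t ≡ 12 (mod 25) gives 93808s ≡ 24 (mod 25), and since 8⁻¹ ≡ 22 (mod 25), s ≡ 3. Hence t ≡ 23463 + 93808·3 = 304887 (mod 2345200).

304887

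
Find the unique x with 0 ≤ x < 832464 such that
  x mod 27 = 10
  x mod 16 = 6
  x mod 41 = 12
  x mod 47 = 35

From x ≡ 10 (mod 27) write x = 10 + 27t. Substituting into x ≡ 6 (mod 16) gives 27t ≡ 12 (mod 16), and since 11⁻¹ ≡ 3 (mod 16), t ≡ 4. Hence x ≡ 10 + 27·4 = 118 (mod 432).
From x ≡ 118 (mod 432) write x = 118 + 432t. Substituting into x ≡ 12 (mod 41) gives 432t ≡ 17 (mod 41), and since 22⁻¹ ≡ 28 (mod 41), t ≡ 25. Hence x ≡ 118 + 432·25 = 10918 (mod 17712).
From x ≡ 10918 (mod 17712) write x = 10918 + 17712t. Substituting into x ≡ 35 (mod 47) gives 17712t ≡ 21 (mod 47), and since 40⁻¹ ≡ 20 (mod 47), t ≡ 44. Hence x ≡ 10918 + 17712·44 = 790246 (mod 832464).

790246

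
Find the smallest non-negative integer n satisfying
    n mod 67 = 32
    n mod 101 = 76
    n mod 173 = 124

The moduli are pairwise coprime; M = 67·101·173 = 1170691.
M/67 = 17473; 17473 ≡ 53 (mod 67); 53·43 ≡ 1, so inverse 43.
M/101 = 11591; 11591 ≡ 77 (mod 101); 77·21 ≡ 1, so inverse 21.
M/173 = 6767; 6767 ≡ 20 (mod 173); 20·26 ≡ 1, so inverse 26.
n ≡ 32·17473·43 + 76·11591·21 + 124·6767·26 = 64358892.
64358892 mod 1170691 = 1141578.

1141578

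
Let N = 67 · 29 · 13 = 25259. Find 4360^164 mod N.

10492

Mod 67: 4360 ≡ 5; by Fermat, exponent reduces to 164 mod 66 = 32; 5^32 ≡ 40 (mod 67).
Mod 29: 4360 ≡ 10; by Fermat, exponent reduces to 164 mod 28 = 24; 10^24 ≡ 23 (mod 29).
Mod 13: 4360 ≡ 5; by Fermat, exponent reduces to 164 mod 12 = 8; 5^8 ≡ 1 (mod 13).
Combine by CRT: x ≡ 40 (mod 67), x ≡ 23 (mod 29), x ≡ 1 (mod 13) ⇒ x ≡ 10492 (mod 25259).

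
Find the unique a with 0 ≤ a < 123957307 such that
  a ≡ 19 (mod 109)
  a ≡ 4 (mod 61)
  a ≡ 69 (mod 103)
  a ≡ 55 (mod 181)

From a ≡ 19 (mod 109) write a = 19 + 109t. Substituting into a ≡ 4 (mod 61) gives 109t ≡ 46 (mod 61), and since 48⁻¹ ≡ 14 (mod 61), t ≡ 34. Hence a ≡ 19 + 109·34 = 3725 (mod 6649).
From a ≡ 3725 (mod 6649) write a = 3725 + 6649t. Substituting into a ≡ 69 (mod 103) gives 6649t ≡ 52 (mod 103), and since 57⁻¹ ≡ 47 (mod 103), t ≡ 75. Hence a ≡ 3725 + 6649·75 = 502400 (mod 684847).
From a ≡ 502400 (mod 684847) write a = 502400 + 684847t. Substituting into a ≡ 55 (mod 181) gives 684847t ≡ 111 (mod 181), and since 124⁻¹ ≡ 127 (mod 181), t ≡ 160. Hence a ≡ 502400 + 684847·160 = 110077920 (mod 123957307).

110077920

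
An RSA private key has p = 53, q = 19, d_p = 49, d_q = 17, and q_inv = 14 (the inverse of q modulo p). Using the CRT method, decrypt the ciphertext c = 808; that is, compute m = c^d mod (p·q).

m₁ = c^(d_p) mod p: c ≡ 13 (mod 53), and 13^49 mod 53 = 42.
m₂ = c^(d_q) mod q: c ≡ 10 (mod 19), and 10^17 mod 19 = 2.
h = q_inv·(m₁ − m₂) mod p = 14·(42 − 2) mod 53 = 30.
m = m₂ + h·q = 2 + 30·19 = 572.

572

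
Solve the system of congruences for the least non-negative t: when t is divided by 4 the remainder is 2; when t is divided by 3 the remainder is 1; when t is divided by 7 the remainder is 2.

58

Combine the congruences pairwise.
From t ≡ 2 (mod 4) write t = 2 + 4s. Substituting into t ≡ 1 (mod 3) gives 4s ≡ 2 (mod 3), and since 1⁻¹ ≡ 1 (mod 3), s ≡ 2. Hence t ≡ 2 + 4·2 = 10 (mod 12).
From t ≡ 10 (mod 12) write t = 10 + 12s. Substituting into t ≡ 2 (mod 7) gives 12s ≡ 6 (mod 7), and since 5⁻¹ ≡ 3 (mod 7), s ≡ 4. Hence t ≡ 10 + 12·4 = 58 (mod 84).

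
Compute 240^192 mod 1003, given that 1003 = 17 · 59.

Mod 17: 240 ≡ 2; since 16 | 192, by Fermat 2^192 ≡ 1 (mod 17).
Mod 59: 240 ≡ 4; by Fermat, exponent reduces to 192 mod 58 = 18; 4^18 ≡ 49 (mod 59).
Combine by CRT: x ≡ 1 (mod 17), x ≡ 49 (mod 59) ⇒ x ≡ 698 (mod 1003).

698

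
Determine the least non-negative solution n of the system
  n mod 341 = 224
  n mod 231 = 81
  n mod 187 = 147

gcd(341, 231) = 11 and 11 | (81 − 224), so the pair is consistent; merging gives n ≡ 1929 (mod 7161), where 7161 = lcm(341, 231).
gcd(7161, 187) = 11 and 11 | (147 − 1929), so the pair is consistent; merging gives n ≡ 37734 (mod 121737), where 121737 = lcm(7161, 187).
The solution is unique modulo lcm(341, 231, 187) = 121737.

37734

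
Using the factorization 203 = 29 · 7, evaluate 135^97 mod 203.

177

Mod 29: 135 ≡ 19; by Fermat, exponent reduces to 97 mod 28 = 13; 19^13 ≡ 3 (mod 29).
Mod 7: 135 ≡ 2; by Fermat, exponent reduces to 97 mod 6 = 1; 2^1 ≡ 2 (mod 7).
Combine by CRT: x ≡ 3 (mod 29), x ≡ 2 (mod 7) ⇒ x ≡ 177 (mod 203).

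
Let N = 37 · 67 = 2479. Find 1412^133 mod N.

Mod 37: 1412 ≡ 6; by Fermat, exponent reduces to 133 mod 36 = 25; 6^25 ≡ 6 (mod 37).
Mod 67: 1412 ≡ 5; by Fermat, exponent reduces to 133 mod 66 = 1; 5^1 ≡ 5 (mod 67).
Combine by CRT: x ≡ 6 (mod 37), x ≡ 5 (mod 67) ⇒ x ≡ 1412 (mod 2479).

1412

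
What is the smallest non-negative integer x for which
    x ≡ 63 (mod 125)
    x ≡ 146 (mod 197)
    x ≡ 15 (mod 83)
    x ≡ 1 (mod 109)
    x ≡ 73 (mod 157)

14031179563

The moduli are pairwise coprime; N = 125·197·83·109·157 = 34976832875.
N/125 = 279814663; 279814663 ≡ 38 (mod 125); 38·102 ≡ 1, so inverse 102.
N/197 = 177547375; 177547375 ≡ 140 (mod 197); 140·38 ≡ 1, so inverse 38.
N/83 = 421407625; 421407625 ≡ 25 (mod 83); 25·10 ≡ 1, so inverse 10.
N/109 = 320888375; 320888375 ≡ 5 (mod 109); 5·22 ≡ 1, so inverse 22.
N/157 = 222782375; 222782375 ≡ 3 (mod 157); 3·105 ≡ 1, so inverse 105.
x ≡ 63·279814663·102 + 146·177547375·38 + 15·421407625·10 + 1·320888375·22 + 73·222782375·105 = 4561019453313.
4561019453313 mod 34976832875 = 14031179563.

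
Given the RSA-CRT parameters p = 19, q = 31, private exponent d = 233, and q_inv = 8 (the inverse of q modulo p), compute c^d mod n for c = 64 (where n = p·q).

d_p = d mod (p−1) = 233 mod 18 = 17; d_q = d mod (q−1) = 23.
m₁ = c^(d_p) mod p: c ≡ 7 (mod 19), and 7^17 mod 19 = 11.
m₂ = c^(d_q) mod q: c ≡ 2 (mod 31), and 2^23 mod 31 = 8.
h = q_inv·(m₁ − m₂) mod p = 8·(11 − 8) mod 19 = 5.
m = m₂ + h·q = 8 + 5·31 = 163.

163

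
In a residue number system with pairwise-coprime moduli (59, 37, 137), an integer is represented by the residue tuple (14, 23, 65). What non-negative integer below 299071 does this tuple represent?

The moduli are pairwise coprime; N = 59·37·137 = 299071.
N/59 = 5069; 5069 ≡ 54 (mod 59); 54·47 ≡ 1, so inverse 47.
N/37 = 8083; 8083 ≡ 17 (mod 37); 17·24 ≡ 1, so inverse 24.
N/137 = 2183; 2183 ≡ 128 (mod 137); 128·76 ≡ 1, so inverse 76.
x ≡ 14·5069·47 + 23·8083·24 + 65·2183·76 = 18581238.
18581238 mod 299071 = 38836.

38836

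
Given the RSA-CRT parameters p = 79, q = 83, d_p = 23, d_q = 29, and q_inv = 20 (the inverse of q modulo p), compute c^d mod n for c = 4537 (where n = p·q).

1253

m₁ = c^(d_p) mod p: c ≡ 34 (mod 79), and 34^23 mod 79 = 68.
m₂ = c^(d_q) mod q: c ≡ 55 (mod 83), and 55^29 mod 83 = 8.
h = q_inv·(m₁ − m₂) mod p = 20·(68 − 8) mod 79 = 15.
m = m₂ + h·q = 8 + 15·83 = 1253.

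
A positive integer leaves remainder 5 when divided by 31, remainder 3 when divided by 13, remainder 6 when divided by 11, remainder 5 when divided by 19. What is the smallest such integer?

72452

From m ≡ 5 (mod 31) write m = 5 + 31t. Substituting into m ≡ 3 (mod 13) gives 31t ≡ 11 (mod 13), and since 5⁻¹ ≡ 8 (mod 13), t ≡ 10. Hence m ≡ 5 + 31·10 = 315 (mod 403).
From m ≡ 315 (mod 403) write m = 315 + 403t. Substituting into m ≡ 6 (mod 11) gives 403t ≡ 10 (mod 11), and since 7⁻¹ ≡ 8 (mod 11), t ≡ 3. Hence m ≡ 315 + 403·3 = 1524 (mod 4433).
From m ≡ 1524 (mod 4433) write m = 1524 + 4433t. Substituting into m ≡ 5 (mod 19) gives 4433t ≡ 1 (mod 19), and since 6⁻¹ ≡ 16 (mod 19), t ≡ 16. Hence m ≡ 1524 + 4433·16 = 72452 (mod 84227).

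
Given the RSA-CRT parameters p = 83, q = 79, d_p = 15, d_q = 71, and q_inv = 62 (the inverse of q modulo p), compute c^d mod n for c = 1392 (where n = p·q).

5319

m₁ = c^(d_p) mod p: c ≡ 64 (mod 83), and 64^15 mod 83 = 7.
m₂ = c^(d_q) mod q: c ≡ 49 (mod 79), and 49^71 mod 79 = 26.
h = q_inv·(m₁ − m₂) mod p = 62·(7 − 26) mod 83 = 67.
m = m₂ + h·q = 26 + 67·79 = 5319.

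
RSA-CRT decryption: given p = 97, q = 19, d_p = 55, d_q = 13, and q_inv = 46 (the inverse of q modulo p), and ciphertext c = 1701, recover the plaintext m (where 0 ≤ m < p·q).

m₁ = c^(d_p) mod p: c ≡ 52 (mod 97), and 52^55 mod 97 = 34.
m₂ = c^(d_q) mod q: c ≡ 10 (mod 19), and 10^13 mod 19 = 13.
h = q_inv·(m₁ − m₂) mod p = 46·(34 − 13) mod 97 = 93.
m = m₂ + h·q = 13 + 93·19 = 1780.

1780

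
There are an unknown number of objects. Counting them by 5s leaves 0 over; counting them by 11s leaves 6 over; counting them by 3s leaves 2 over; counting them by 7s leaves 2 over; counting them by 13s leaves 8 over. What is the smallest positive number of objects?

5000

The moduli are pairwise coprime; M = 5·11·3·7·13 = 15015.
M/5 = 3003; 3003 ≡ 3 (mod 5); 3·2 ≡ 1, so inverse 2.
M/11 = 1365; 1365 ≡ 1 (mod 11), inverse 1.
M/3 = 5005; 5005 ≡ 1 (mod 3), inverse 1.
M/7 = 2145; 2145 ≡ 3 (mod 7); 3·5 ≡ 1, so inverse 5.
M/13 = 1155; 1155 ≡ 11 (mod 13); 11·6 ≡ 1, so inverse 6.
N ≡ 0·3003·2 + 6·1365·1 + 2·5005·1 + 2·2145·5 + 8·1155·6 = 95090.
95090 mod 15015 = 5000.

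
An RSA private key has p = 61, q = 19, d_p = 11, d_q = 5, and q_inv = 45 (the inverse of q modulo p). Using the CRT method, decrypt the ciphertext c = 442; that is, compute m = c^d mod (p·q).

256

m₁ = c^(d_p) mod p: c ≡ 15 (mod 61), and 15^11 mod 61 = 12.
m₂ = c^(d_q) mod q: c ≡ 5 (mod 19), and 5^5 mod 19 = 9.
h = q_inv·(m₁ − m₂) mod p = 45·(12 − 9) mod 61 = 13.
m = m₂ + h·q = 9 + 13·19 = 256.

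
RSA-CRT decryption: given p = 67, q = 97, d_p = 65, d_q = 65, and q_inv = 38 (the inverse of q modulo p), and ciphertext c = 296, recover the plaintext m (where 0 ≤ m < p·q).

5640

m₁ = c^(d_p) mod p: c ≡ 28 (mod 67), and 28^65 mod 67 = 12.
m₂ = c^(d_q) mod q: c ≡ 5 (mod 97), and 5^65 mod 97 = 14.
h = q_inv·(m₁ − m₂) mod p = 38·(12 − 14) mod 67 = 58.
m = m₂ + h·q = 14 + 58·97 = 5640.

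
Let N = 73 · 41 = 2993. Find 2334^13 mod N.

495

Mod 73: 2334 ≡ 71; 71^13 ≡ 57 (mod 73).
Mod 41: 2334 ≡ 38; 38^13 ≡ 3 (mod 41).
Combine by CRT: x ≡ 57 (mod 73), x ≡ 3 (mod 41) ⇒ x ≡ 495 (mod 2993).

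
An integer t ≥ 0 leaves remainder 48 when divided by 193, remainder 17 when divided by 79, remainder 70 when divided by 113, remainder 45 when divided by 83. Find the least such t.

126543007

From t ≡ 48 (mod 193) write t = 48 + 193s. Substituting into t ≡ 17 (mod 79) gives 193s ≡ 48 (mod 79), and since 35⁻¹ ≡ 70 (mod 79), s ≡ 42. Hence t ≡ 48 + 193·42 = 8154 (mod 15247).
From t ≡ 8154 (mod 15247) write t = 8154 + 15247s. Substituting into t ≡ 70 (mod 113) gives 15247s ≡ 52 (mod 113), and since 105⁻¹ ≡ 14 (mod 113), s ≡ 50. Hence t ≡ 8154 + 15247·50 = 770504 (mod 1722911).
From t ≡ 770504 (mod 1722911) write t = 770504 + 1722911s. Substituting into t ≡ 45 (mod 83) gives 1722911s ≡ 30 (mod 83), and since 80⁻¹ ≡ 55 (mod 83), s ≡ 73. Hence t ≡ 770504 + 1722911·73 = 126543007 (mod 143001613).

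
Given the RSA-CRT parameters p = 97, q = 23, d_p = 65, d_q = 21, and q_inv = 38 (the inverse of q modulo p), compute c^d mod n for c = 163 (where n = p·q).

1116

m₁ = c^(d_p) mod p: c ≡ 66 (mod 97), and 66^65 mod 97 = 49.
m₂ = c^(d_q) mod q: c ≡ 2 (mod 23), and 2^21 mod 23 = 12.
h = q_inv·(m₁ − m₂) mod p = 38·(49 − 12) mod 97 = 48.
m = m₂ + h·q = 12 + 48·23 = 1116.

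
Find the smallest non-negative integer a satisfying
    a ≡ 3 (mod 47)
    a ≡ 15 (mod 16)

191

From a ≡ 3 (mod 47) write a = 3 + 47t. Substituting into a ≡ 15 (mod 16) gives 47t ≡ 12 (mod 16), and since 15⁻¹ ≡ 15 (mod 16), t ≡ 4. Hence a ≡ 3 + 47·4 = 191 (mod 752).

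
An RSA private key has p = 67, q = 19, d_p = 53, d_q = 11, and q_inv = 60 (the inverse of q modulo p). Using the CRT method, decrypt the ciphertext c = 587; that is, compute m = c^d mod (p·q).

232

m₁ = c^(d_p) mod p: c ≡ 51 (mod 67), and 51^53 mod 67 = 31.
m₂ = c^(d_q) mod q: c ≡ 17 (mod 19), and 17^11 mod 19 = 4.
h = q_inv·(m₁ − m₂) mod p = 60·(31 − 4) mod 67 = 12.
m = m₂ + h·q = 4 + 12·19 = 232.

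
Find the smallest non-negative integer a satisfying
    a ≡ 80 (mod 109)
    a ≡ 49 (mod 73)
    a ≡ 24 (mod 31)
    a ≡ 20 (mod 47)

The moduli are pairwise coprime; N = 109·73·31·47 = 11593349.
N/109 = 106361; 106361 ≡ 86 (mod 109); 86·90 ≡ 1, so inverse 90.
N/73 = 158813; 158813 ≡ 38 (mod 73); 38·25 ≡ 1, so inverse 25.
N/31 = 373979; 373979 ≡ 26 (mod 31); 26·6 ≡ 1, so inverse 6.
N/47 = 246667; 246667 ≡ 11 (mod 47); 11·30 ≡ 1, so inverse 30.
a ≡ 80·106361·90 + 49·158813·25 + 24·373979·6 + 20·246667·30 = 1162198301.
1162198301 mod 11593349 = 2863401.

2863401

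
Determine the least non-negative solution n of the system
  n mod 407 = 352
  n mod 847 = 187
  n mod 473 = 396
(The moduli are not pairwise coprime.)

gcd(407, 847) = 11 and 11 | (187 − 352), so the pair is consistent; merging gives n ≡ 4422 (mod 31339), where 31339 = lcm(407, 847).
gcd(31339, 473) = 11 and 11 | (396 − 4422), so the pair is consistent; merging gives n ≡ 1289321 (mod 1347577), where 1347577 = lcm(31339, 473).
The solution is unique modulo lcm(407, 847, 473) = 1347577.

1289321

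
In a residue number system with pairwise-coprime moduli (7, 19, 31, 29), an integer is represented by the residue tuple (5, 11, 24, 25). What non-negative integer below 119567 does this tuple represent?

From x ≡ 5 (mod 7) write x = 5 + 7t. Substituting into x ≡ 11 (mod 19) gives 7t ≡ 6 (mod 19), and since 7⁻¹ ≡ 11 (mod 19), t ≡ 9. Hence x ≡ 5 + 7·9 = 68 (mod 133).
From x ≡ 68 (mod 133) write x = 68 + 133t. Substituting into x ≡ 24 (mod 31) gives 133t ≡ 18 (mod 31), and since 9⁻¹ ≡ 7 (mod 31), t ≡ 2. Hence x ≡ 68 + 133·2 = 334 (mod 4123).
From x ≡ 334 (mod 4123) write x = 334 + 4123t. Substituting into x ≡ 25 (mod 29) gives 4123t ≡ 10 (mod 29), and since 5⁻¹ ≡ 6 (mod 29), t ≡ 2. Hence x ≡ 334 + 4123·2 = 8580 (mod 119567).

8580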